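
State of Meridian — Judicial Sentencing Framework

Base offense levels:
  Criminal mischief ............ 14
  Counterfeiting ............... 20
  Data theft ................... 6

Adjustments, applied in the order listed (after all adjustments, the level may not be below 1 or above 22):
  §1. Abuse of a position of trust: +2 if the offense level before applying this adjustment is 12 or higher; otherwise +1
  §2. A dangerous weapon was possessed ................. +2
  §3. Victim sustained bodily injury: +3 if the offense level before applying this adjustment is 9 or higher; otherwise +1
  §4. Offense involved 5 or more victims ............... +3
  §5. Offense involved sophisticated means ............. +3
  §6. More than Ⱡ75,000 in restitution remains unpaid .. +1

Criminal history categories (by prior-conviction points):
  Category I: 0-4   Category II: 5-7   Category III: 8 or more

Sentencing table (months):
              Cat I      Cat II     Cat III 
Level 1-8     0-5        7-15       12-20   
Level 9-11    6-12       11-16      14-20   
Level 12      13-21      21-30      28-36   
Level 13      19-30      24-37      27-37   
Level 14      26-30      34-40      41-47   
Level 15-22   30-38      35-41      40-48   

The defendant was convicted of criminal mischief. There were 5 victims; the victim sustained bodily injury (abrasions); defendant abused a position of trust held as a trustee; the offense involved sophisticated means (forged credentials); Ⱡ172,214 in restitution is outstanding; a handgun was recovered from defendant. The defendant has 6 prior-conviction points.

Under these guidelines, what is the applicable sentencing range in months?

35-41 months

Base offense level for criminal mischief: 14.
§1 applies (level before this adjustment is 14 ≥ 12, so +2): 14 + 2 = 16.
§2 applies: 16 + 2 = 18.
§3 applies (level before this adjustment is 18 ≥ 9, so +3): 18 + 3 = 21.
§4 applies: 21 + 3 = 24.
§5 applies: 24 + 3 = 27.
§6 applies: 27 + 1 = 28.
Level 28 exceeds the maximum of 22; capped at 22.
Final offense level: 22.
Criminal history: 6 prior points → Category II (5-7).
Level 22 falls in the 15-22 band.
Grid: Level 15-22 × Category II = 35-41 months.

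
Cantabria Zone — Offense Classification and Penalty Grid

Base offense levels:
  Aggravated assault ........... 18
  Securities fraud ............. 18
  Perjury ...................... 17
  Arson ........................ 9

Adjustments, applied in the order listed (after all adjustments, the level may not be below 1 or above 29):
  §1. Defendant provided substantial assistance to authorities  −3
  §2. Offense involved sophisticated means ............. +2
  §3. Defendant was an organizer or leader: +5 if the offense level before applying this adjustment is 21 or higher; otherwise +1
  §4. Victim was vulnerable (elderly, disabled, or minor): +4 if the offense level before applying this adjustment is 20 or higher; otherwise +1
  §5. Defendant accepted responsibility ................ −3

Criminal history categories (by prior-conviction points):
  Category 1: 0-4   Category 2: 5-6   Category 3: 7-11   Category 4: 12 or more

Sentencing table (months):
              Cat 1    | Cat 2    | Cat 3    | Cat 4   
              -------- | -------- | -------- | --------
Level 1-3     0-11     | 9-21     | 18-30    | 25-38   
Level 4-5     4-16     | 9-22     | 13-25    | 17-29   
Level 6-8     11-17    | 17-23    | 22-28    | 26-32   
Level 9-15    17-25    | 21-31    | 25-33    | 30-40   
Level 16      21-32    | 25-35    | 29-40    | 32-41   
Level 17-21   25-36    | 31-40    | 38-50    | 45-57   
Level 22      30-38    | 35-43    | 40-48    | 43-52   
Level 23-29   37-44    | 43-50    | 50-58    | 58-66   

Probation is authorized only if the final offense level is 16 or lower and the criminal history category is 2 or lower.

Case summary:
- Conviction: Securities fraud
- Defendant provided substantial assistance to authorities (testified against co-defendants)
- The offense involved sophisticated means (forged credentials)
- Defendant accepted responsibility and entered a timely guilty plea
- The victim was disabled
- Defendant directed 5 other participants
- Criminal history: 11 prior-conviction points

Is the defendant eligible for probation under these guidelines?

No

Base offense level for securities fraud: 18.
§1 applies: 18 − 3 = 15.
§2 applies: 15 + 2 = 17.
§3 applies (level before this adjustment is 17 < 21, so +1): 17 + 1 = 18.
§4 applies (level before this adjustment is 18 < 20, so +1): 18 + 1 = 19.
§5 applies: 19 − 3 = 16.
Final offense level: 16.
Criminal history: 11 prior points → Category 3 (7-11).
Level 16 falls in the 16 band.
Grid: Level 16 × Category 3 = 29-40 months.
Probation check: level 16 ≤ 16 and category 3 > 2 → not eligible.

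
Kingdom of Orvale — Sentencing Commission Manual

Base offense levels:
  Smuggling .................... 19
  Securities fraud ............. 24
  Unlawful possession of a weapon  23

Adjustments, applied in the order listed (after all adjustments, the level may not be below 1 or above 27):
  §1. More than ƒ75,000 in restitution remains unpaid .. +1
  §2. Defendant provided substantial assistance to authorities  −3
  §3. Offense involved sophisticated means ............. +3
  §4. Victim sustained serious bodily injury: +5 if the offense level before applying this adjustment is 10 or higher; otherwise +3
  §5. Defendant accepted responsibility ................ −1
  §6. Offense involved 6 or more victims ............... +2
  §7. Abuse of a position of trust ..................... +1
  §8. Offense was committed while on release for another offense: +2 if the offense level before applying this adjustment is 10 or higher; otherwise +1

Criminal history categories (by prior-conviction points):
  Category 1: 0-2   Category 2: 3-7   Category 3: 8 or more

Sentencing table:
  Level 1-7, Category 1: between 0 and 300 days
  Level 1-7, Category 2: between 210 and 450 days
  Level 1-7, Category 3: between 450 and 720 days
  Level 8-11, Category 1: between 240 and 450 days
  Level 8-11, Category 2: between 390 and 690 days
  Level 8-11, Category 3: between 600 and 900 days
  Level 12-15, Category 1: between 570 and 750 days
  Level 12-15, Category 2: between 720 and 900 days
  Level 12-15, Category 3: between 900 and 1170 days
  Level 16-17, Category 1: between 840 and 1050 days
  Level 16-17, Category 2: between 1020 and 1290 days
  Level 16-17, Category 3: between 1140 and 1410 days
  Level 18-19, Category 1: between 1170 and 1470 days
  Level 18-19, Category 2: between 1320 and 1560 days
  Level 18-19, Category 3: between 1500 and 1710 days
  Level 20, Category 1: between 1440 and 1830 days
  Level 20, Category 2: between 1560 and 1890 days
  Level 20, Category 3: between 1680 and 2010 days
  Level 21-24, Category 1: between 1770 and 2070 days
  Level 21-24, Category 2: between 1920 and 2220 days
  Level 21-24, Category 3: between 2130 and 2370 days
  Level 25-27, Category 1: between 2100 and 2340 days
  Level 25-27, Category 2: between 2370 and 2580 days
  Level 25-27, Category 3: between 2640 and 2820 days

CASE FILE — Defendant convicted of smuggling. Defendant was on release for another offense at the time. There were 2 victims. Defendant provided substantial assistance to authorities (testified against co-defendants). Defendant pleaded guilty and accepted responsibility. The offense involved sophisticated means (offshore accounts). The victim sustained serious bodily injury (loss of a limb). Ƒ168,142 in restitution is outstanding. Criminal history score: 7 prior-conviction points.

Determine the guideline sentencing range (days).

Base offense level for smuggling: 19.
§1 applies: 19 + 1 = 20.
§2 applies: 20 − 3 = 17.
§3 applies: 17 + 3 = 20.
§4 applies (level before this adjustment is 20 ≥ 10, so +5): 20 + 5 = 25.
§5 applies: 25 − 1 = 24.
§6 does not apply.
§7 does not apply.
§8 applies (level before this adjustment is 24 ≥ 10, so +2): 24 + 2 = 26.
Final offense level: 26.
Criminal history: 7 prior points → Category 2 (3-7).
Level 26 falls in the 25-27 band.
Grid: Level 25-27 × Category 2 = 2370-2580 days.

2370-2580 days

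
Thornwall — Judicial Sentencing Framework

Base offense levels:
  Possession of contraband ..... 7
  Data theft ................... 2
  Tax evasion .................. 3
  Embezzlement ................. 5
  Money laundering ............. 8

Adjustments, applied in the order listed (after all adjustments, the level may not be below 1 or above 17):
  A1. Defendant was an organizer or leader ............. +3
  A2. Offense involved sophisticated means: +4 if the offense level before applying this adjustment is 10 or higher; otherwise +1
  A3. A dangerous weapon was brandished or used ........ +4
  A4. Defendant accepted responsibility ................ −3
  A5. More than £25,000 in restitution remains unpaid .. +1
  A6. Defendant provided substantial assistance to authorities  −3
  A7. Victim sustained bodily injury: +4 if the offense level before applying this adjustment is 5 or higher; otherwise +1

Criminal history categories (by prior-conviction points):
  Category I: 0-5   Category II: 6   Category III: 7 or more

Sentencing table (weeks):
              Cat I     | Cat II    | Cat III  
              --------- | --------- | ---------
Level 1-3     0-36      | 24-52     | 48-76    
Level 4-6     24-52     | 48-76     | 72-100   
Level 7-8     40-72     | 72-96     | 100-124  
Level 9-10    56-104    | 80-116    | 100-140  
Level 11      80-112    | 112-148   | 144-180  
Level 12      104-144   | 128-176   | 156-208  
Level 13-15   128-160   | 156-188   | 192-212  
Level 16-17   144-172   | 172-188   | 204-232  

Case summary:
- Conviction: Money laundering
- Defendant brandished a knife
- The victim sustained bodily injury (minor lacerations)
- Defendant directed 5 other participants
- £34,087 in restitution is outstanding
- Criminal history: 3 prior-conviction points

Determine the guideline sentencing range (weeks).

Base offense level for money laundering: 8.
A1 applies: 8 + 3 = 11.
A3 applies: 11 + 4 = 15.
A5 applies: 15 + 1 = 16.
A6 does not apply.
A7 applies (level before this adjustment is 16 ≥ 5, so +4): 16 + 4 = 20.
Level 20 exceeds the maximum of 17; capped at 17.
Final offense level: 17.
Criminal history: 3 prior points → Category I (0-5).
Level 17 falls in the 16-17 band.
Grid: Level 16-17 × Category I = 144-172 weeks.

144-172 weeks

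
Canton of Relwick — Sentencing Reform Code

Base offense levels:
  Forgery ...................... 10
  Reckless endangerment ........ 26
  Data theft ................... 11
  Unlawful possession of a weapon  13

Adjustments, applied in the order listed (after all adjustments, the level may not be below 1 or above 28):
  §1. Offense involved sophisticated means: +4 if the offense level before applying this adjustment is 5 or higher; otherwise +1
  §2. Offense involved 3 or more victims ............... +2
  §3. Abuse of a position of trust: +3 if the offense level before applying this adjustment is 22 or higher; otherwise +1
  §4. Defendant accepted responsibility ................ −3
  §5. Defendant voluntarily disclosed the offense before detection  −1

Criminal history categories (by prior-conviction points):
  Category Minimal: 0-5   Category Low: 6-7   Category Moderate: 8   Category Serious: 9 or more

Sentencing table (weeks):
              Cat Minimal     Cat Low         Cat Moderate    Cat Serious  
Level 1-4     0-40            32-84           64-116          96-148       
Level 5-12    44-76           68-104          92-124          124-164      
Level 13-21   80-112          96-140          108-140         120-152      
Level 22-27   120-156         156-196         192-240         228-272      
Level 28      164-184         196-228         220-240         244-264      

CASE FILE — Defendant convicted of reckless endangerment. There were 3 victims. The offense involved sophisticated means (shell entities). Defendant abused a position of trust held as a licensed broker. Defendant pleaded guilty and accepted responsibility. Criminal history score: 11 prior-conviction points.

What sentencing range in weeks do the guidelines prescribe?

244-264 weeks

Base offense level for reckless endangerment: 26.
§1 applies (level before this adjustment is 26 ≥ 5, so +4): 26 + 4 = 30.
§2 applies: 30 + 2 = 32.
§3 applies (level before this adjustment is 32 ≥ 22, so +3): 32 + 3 = 35.
§4 applies: 35 − 3 = 32.
§5 does not apply.
Level 32 exceeds the maximum of 28; capped at 28.
Final offense level: 28.
Criminal history: 11 prior points → Category Serious (9+).
Level 28 falls in the 28 band.
Grid: Level 28 × Category Serious = 244-264 weeks.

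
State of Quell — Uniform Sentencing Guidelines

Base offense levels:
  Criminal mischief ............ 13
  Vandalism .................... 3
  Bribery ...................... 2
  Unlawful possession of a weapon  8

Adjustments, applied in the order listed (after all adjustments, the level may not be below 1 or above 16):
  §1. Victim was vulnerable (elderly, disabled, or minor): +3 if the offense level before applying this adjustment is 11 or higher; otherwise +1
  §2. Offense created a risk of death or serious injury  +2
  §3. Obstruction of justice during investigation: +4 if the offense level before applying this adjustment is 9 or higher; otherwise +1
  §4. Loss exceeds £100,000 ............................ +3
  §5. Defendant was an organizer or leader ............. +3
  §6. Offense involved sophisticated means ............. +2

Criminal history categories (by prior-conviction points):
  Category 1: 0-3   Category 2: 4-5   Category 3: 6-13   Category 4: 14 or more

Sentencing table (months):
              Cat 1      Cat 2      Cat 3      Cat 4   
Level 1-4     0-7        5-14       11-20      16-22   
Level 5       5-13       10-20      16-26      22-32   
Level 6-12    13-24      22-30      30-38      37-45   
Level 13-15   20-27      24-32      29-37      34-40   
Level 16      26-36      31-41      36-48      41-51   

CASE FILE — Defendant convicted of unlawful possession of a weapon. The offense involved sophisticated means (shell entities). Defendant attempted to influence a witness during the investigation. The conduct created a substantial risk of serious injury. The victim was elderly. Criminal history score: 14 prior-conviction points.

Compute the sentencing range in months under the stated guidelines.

41-51 months

Base offense level for unlawful possession of a weapon: 8.
§1 applies (level before this adjustment is 8 < 11, so +1): 8 + 1 = 9.
§2 applies: 9 + 2 = 11.
§3 applies (level before this adjustment is 11 ≥ 9, so +4): 11 + 4 = 15.
§4 does not apply.
§6 applies: 15 + 2 = 17.
Level 17 exceeds the maximum of 16; capped at 16.
Final offense level: 16.
Criminal history: 14 prior points → Category 4 (14+).
Level 16 falls in the 16 band.
Grid: Level 16 × Category 4 = 41-51 months.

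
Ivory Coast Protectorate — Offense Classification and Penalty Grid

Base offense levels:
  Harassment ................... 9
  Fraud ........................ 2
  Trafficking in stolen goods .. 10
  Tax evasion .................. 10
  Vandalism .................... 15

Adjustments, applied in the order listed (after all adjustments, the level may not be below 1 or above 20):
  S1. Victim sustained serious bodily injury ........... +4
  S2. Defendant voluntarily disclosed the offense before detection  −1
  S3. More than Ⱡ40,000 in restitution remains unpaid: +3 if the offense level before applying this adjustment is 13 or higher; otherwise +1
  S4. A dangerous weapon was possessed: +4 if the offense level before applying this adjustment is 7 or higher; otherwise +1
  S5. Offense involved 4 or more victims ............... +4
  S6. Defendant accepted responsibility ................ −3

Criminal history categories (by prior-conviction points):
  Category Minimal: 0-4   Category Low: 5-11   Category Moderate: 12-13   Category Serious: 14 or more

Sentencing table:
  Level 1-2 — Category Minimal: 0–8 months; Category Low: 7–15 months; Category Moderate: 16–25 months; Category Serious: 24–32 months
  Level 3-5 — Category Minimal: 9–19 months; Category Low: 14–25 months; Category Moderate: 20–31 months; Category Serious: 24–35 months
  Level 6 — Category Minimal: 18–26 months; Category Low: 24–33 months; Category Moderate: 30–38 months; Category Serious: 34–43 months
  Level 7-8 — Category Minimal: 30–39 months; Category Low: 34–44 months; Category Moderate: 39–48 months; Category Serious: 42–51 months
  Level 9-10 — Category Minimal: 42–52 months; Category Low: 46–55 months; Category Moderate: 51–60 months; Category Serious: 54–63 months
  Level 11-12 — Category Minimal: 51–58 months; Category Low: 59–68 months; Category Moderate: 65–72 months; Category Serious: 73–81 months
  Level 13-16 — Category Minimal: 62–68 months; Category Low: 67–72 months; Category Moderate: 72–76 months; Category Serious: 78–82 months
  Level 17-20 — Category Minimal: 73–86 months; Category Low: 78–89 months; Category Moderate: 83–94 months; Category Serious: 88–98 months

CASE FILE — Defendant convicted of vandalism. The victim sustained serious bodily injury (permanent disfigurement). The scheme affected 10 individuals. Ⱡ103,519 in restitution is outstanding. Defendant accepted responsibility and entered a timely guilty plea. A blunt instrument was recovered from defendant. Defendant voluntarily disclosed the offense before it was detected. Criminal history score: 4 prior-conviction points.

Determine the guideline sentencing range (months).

Base offense level for vandalism: 15.
S1 applies: 15 + 4 = 19.
S2 applies: 19 − 1 = 18.
S3 applies (level before this adjustment is 18 ≥ 13, so +3): 18 + 3 = 21.
S4 applies (level before this adjustment is 21 ≥ 7, so +4): 21 + 4 = 25.
S5 applies: 25 + 4 = 29.
S6 applies: 29 − 3 = 26.
Level 26 exceeds the maximum of 20; capped at 20.
Final offense level: 20.
Criminal history: 4 prior points → Category Minimal (0-4).
Level 20 falls in the 17-20 band.
Grid: Level 17-20 × Category Minimal = 73-86 months.

73-86 months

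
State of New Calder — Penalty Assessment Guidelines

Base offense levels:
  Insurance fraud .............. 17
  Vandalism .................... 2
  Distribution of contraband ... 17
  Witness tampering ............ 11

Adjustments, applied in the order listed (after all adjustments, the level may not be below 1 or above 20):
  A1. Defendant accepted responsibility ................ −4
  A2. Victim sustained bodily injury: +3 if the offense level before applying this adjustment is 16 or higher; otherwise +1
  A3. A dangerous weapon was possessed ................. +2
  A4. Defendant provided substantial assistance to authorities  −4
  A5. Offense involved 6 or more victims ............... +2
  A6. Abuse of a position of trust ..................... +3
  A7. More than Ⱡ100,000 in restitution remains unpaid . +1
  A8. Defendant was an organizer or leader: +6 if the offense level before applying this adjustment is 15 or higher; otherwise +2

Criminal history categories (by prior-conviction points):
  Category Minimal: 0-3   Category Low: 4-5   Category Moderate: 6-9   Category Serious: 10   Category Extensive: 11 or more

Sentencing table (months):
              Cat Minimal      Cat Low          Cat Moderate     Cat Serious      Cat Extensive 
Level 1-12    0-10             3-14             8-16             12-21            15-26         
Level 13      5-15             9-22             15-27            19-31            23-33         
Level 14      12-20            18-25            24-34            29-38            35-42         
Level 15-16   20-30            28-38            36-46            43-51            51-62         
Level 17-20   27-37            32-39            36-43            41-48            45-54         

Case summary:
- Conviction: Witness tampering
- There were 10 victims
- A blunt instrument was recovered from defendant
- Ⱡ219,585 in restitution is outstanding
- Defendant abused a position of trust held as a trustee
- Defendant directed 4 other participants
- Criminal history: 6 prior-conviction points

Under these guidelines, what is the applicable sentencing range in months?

Base offense level for witness tampering: 11.
A3 applies: 11 + 2 = 13.
A5 applies: 13 + 2 = 15.
A6 applies: 15 + 3 = 18.
A7 applies: 18 + 1 = 19.
A8 applies (level before this adjustment is 19 ≥ 15, so +6): 19 + 6 = 25.
Level 25 exceeds the maximum of 20; capped at 20.
Final offense level: 20.
Criminal history: 6 prior points → Category Moderate (6-9).
Level 20 falls in the 17-20 band.
Grid: Level 17-20 × Category Moderate = 36-43 months.

36-43 months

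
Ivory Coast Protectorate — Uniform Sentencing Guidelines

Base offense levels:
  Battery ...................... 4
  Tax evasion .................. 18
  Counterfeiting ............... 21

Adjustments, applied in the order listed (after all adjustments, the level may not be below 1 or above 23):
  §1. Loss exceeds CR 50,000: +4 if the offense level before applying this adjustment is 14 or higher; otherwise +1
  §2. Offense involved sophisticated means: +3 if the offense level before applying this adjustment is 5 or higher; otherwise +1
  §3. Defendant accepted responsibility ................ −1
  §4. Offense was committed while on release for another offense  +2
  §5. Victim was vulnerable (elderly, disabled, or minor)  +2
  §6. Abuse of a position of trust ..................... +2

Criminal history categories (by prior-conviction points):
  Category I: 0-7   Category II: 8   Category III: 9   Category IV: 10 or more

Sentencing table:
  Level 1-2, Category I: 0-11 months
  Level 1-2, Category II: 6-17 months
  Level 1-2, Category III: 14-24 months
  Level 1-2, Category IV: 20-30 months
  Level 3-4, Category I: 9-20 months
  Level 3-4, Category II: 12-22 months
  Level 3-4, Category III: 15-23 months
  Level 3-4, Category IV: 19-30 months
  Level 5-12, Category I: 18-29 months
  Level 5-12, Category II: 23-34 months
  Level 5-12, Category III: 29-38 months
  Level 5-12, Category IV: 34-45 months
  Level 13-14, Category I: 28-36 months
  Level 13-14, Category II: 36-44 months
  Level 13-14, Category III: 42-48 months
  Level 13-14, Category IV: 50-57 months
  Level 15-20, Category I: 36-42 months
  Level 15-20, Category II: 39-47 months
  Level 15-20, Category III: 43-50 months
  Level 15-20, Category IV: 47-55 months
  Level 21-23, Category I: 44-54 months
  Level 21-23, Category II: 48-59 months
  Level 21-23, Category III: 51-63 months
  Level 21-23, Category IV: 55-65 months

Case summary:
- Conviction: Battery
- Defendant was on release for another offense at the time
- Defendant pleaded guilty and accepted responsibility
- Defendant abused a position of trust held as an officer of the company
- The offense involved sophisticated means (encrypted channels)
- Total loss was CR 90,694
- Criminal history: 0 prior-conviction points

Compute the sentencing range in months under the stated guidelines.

Base offense level for battery: 4.
§1 applies (level before this adjustment is 4 < 14, so +1): 4 + 1 = 5.
§2 applies (level before this adjustment is 5 ≥ 5, so +3): 5 + 3 = 8.
§3 applies: 8 − 1 = 7.
§4 applies: 7 + 2 = 9.
§6 applies: 9 + 2 = 11.
Final offense level: 11.
Criminal history: 0 prior points → Category I (0-7).
Level 11 falls in the 5-12 band.
Grid: Level 5-12 × Category I = 18-29 months.

18-29 months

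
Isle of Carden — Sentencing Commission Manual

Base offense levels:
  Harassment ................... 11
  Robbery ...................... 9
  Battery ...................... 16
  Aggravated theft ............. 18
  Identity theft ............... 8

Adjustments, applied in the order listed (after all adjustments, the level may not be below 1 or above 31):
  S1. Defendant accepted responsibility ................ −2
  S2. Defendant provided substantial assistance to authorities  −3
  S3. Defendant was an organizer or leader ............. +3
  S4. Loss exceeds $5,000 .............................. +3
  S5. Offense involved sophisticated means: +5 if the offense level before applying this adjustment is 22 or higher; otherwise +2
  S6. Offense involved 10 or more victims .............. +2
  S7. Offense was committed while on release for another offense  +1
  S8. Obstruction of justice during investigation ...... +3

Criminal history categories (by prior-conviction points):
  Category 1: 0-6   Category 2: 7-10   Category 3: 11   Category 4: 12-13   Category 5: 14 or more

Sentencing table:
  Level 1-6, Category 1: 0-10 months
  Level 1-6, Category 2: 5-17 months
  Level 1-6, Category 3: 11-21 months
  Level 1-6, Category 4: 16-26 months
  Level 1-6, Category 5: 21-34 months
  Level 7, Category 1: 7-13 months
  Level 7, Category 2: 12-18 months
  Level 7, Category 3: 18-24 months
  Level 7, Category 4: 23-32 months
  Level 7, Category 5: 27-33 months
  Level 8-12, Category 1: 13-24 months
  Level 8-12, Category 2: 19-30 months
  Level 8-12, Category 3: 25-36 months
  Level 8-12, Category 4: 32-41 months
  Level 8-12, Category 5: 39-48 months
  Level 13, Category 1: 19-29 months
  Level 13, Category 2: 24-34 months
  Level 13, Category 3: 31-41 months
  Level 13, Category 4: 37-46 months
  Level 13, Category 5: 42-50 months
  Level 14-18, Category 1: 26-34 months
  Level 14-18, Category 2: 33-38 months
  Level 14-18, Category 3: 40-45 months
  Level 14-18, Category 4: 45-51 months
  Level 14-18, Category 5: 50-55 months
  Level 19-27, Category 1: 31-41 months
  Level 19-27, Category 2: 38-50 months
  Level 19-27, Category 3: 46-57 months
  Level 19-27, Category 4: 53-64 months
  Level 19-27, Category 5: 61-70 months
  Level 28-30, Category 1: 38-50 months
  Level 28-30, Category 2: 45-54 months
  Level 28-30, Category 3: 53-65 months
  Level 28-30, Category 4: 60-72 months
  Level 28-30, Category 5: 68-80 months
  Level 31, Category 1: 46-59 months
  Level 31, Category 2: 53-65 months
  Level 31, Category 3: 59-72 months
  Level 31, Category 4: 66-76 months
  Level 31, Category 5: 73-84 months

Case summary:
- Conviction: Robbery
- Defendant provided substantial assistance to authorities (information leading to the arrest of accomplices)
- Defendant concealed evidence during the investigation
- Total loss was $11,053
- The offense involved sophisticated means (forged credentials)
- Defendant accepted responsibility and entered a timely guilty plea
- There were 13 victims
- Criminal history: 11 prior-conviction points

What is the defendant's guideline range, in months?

40-45 months

Base offense level for robbery: 9.
S1 applies: 9 − 2 = 7.
S2 applies: 7 − 3 = 4.
S3 does not apply.
S4 applies: 4 + 3 = 7.
S5 applies (level before this adjustment is 7 < 22, so +2): 7 + 2 = 9.
S6 applies: 9 + 2 = 11.
S7 does not apply.
S8 applies: 11 + 3 = 14.
Final offense level: 14.
Criminal history: 11 prior points → Category 3 (11).
Level 14 falls in the 14-18 band.
Grid: Level 14-18 × Category 3 = 40-45 months.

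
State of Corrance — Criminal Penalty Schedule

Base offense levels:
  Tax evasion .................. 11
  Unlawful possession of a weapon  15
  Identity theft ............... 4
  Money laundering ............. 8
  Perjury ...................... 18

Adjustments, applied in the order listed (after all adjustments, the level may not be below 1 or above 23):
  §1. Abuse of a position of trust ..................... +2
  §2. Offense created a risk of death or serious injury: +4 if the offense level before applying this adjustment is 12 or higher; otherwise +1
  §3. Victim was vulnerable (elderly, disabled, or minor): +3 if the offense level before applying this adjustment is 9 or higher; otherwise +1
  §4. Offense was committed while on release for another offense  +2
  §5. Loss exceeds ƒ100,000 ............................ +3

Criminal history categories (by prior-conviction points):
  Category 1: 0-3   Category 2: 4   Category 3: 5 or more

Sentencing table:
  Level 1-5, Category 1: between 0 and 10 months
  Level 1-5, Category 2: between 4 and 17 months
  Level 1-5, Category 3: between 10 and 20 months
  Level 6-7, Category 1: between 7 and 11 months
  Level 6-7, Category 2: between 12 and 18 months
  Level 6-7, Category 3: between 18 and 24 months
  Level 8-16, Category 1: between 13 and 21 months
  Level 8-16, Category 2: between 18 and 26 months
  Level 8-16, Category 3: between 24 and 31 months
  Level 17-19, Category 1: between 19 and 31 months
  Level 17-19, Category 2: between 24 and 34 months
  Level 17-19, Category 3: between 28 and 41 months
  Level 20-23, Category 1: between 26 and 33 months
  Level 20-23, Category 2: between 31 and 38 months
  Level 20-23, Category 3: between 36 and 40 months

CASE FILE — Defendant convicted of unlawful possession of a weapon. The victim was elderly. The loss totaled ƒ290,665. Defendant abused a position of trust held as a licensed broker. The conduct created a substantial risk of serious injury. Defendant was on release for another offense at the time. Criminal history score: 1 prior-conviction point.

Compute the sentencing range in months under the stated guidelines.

26-33 months

Base offense level for unlawful possession of a weapon: 15.
§1 applies: 15 + 2 = 17.
§2 applies (level before this adjustment is 17 ≥ 12, so +4): 17 + 4 = 21.
§3 applies (level before this adjustment is 21 ≥ 9, so +3): 21 + 3 = 24.
§4 applies: 24 + 2 = 26.
§5 applies: 26 + 3 = 29.
Level 29 exceeds the maximum of 23; capped at 23.
Final offense level: 23.
Criminal history: 1 prior point → Category 1 (0-3).
Level 23 falls in the 20-23 band.
Grid: Level 20-23 × Category 1 = 26-33 months.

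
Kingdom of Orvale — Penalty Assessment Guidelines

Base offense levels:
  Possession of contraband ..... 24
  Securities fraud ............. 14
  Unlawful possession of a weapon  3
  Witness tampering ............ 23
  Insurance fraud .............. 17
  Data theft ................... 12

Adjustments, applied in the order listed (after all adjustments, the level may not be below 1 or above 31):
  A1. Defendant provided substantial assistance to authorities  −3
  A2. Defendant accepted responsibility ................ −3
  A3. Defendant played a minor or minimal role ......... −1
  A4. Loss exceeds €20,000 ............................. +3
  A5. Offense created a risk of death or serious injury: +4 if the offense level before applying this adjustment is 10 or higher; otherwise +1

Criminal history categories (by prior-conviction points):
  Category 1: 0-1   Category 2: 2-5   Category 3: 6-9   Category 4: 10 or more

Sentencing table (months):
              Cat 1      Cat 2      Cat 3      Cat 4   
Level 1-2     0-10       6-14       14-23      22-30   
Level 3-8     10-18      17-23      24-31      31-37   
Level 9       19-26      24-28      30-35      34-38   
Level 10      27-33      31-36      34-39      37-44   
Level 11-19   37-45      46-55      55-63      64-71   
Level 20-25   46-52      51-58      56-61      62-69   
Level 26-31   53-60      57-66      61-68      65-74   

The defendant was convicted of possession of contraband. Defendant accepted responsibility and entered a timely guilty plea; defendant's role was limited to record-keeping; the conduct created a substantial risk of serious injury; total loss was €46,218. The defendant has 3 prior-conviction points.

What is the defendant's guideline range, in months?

Base offense level for possession of contraband: 24.
A1 does not apply.
A2 applies: 24 − 3 = 21.
A3 applies: 21 − 1 = 20.
A4 applies: 20 + 3 = 23.
A5 applies (level before this adjustment is 23 ≥ 10, so +4): 23 + 4 = 27.
Final offense level: 27.
Criminal history: 3 prior points → Category 2 (2-5).
Level 27 falls in the 26-31 band.
Grid: Level 26-31 × Category 2 = 57-66 months.

57-66 months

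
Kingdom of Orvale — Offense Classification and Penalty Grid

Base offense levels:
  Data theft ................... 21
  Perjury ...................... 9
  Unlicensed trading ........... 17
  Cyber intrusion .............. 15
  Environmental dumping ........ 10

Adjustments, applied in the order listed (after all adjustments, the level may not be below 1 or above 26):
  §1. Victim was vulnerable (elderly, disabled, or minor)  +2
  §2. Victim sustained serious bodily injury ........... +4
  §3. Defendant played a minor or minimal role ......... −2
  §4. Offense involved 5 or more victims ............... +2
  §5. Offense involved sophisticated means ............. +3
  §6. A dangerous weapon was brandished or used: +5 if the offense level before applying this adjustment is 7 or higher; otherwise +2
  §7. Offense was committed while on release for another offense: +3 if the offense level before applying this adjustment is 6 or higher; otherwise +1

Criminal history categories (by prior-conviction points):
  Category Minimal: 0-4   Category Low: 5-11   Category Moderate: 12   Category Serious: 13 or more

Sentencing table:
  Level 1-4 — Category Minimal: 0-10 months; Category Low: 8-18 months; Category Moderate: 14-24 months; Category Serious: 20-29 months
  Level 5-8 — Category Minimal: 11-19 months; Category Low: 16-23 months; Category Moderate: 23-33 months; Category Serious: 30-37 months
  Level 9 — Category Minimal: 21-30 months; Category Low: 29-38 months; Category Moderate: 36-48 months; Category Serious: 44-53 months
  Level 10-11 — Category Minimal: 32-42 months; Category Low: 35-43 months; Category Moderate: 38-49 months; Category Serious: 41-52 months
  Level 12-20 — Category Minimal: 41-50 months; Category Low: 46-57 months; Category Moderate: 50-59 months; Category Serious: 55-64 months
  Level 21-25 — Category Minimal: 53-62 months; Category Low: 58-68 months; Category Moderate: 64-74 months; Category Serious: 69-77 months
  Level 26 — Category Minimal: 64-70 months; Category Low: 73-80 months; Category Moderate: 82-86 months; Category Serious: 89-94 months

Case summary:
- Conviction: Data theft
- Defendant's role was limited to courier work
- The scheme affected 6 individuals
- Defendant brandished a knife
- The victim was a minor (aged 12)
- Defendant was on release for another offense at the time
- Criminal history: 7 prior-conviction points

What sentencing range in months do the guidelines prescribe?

73-80 months

Base offense level for data theft: 21.
§1 applies: 21 + 2 = 23.
§2 does not apply.
§3 applies: 23 − 2 = 21.
§4 applies: 21 + 2 = 23.
§6 applies (level before this adjustment is 23 ≥ 7, so +5): 23 + 5 = 28.
§7 applies (level before this adjustment is 28 ≥ 6, so +3): 28 + 3 = 31.
Level 31 exceeds the maximum of 26; capped at 26.
Final offense level: 26.
Criminal history: 7 prior points → Category Low (5-11).
Level 26 falls in the 26 band.
Grid: Level 26 × Category Low = 73-80 months.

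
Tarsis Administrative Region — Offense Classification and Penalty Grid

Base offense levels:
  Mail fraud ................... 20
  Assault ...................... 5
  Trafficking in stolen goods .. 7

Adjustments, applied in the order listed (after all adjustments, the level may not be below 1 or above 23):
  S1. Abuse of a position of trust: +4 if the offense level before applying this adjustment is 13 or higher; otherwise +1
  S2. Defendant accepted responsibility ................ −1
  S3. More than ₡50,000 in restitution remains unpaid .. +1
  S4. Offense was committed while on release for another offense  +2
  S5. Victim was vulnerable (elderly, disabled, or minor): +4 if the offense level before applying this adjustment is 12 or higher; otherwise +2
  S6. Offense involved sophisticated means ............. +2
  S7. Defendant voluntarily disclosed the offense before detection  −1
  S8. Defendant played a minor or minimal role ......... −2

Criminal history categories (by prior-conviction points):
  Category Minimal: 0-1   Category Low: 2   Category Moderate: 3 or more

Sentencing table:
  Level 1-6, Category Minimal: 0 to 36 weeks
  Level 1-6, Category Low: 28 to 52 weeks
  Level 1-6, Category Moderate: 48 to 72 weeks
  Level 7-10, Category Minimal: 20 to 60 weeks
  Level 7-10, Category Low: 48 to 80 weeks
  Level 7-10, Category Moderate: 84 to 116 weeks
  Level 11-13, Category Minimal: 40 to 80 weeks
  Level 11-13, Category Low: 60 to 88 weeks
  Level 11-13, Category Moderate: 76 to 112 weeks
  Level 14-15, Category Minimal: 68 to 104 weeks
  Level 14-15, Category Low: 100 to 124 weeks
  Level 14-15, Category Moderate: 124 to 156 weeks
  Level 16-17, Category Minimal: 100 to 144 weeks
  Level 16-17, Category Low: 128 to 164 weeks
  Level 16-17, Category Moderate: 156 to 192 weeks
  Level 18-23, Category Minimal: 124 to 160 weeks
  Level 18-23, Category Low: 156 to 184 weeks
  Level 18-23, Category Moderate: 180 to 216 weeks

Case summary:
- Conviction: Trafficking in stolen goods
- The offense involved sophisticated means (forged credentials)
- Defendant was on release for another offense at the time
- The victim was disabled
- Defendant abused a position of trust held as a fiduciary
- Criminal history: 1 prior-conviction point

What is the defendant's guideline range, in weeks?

Base offense level for trafficking in stolen goods: 7.
S1 applies (level before this adjustment is 7 < 13, so +1): 7 + 1 = 8.
S2 does not apply.
S3 does not apply.
S4 applies: 8 + 2 = 10.
S5 applies (level before this adjustment is 10 < 12, so +2): 10 + 2 = 12.
S6 applies: 12 + 2 = 14.
S7 does not apply.
Final offense level: 14.
Criminal history: 1 prior point → Category Minimal (0-1).
Level 14 falls in the 14-15 band.
Grid: Level 14-15 × Category Minimal = 68-104 weeks.

68-104 weeks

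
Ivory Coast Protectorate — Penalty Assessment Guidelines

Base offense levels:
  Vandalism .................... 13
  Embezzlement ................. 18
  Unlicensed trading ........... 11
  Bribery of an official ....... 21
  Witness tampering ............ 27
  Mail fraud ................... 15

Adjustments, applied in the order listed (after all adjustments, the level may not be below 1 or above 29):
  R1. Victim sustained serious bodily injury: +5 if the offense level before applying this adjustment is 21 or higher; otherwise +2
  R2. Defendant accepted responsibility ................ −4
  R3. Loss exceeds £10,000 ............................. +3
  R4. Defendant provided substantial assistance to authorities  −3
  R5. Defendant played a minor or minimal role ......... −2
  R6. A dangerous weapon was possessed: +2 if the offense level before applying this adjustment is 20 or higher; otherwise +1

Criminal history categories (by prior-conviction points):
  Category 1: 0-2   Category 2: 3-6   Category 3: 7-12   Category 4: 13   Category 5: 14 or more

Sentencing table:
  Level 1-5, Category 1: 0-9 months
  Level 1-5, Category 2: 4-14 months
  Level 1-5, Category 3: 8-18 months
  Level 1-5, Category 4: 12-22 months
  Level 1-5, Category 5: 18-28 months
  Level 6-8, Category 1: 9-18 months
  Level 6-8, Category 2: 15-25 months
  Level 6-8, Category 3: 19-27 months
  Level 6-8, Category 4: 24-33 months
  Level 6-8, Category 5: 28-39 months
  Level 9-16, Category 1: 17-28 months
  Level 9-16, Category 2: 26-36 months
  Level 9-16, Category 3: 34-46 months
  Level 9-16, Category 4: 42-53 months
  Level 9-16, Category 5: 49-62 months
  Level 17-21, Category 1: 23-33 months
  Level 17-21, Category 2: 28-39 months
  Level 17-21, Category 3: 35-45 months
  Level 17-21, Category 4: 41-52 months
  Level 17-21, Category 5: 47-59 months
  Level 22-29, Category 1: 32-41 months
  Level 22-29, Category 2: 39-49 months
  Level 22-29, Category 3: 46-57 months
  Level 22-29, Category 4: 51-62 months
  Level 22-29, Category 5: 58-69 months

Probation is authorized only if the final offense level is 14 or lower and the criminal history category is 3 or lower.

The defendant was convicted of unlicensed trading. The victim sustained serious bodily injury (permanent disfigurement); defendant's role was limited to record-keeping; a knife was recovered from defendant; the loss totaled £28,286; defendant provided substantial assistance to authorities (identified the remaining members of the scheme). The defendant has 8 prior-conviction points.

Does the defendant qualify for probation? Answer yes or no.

Base offense level for unlicensed trading: 11.
R1 applies (level before this adjustment is 11 < 21, so +2): 11 + 2 = 13.
R2 does not apply.
R3 applies: 13 + 3 = 16.
R4 applies: 16 − 3 = 13.
R5 applies: 13 − 2 = 11.
R6 applies (level before this adjustment is 11 < 20, so +1): 11 + 1 = 12.
Final offense level: 12.
Criminal history: 8 prior points → Category 3 (7-12).
Level 12 falls in the 9-16 band.
Grid: Level 9-16 × Category 3 = 34-46 months.
Probation check: level 12 ≤ 14 and category 3 ≤ 3 → eligible.

Yes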